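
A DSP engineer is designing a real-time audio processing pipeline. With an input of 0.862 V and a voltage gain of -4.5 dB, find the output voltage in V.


Output voltage from dB gain:
V_out = V_in * 10^(gain_dB / 20)
      = 0.862 * 10^(-4.5 / 20)
      = 0.862 * 0.595662
      = 0.5135 V

0.5135 V


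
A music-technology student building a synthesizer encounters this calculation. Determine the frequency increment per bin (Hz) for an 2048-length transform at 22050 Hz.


DFT frequency resolution:
df = fs / N
   = 22050 / 2048
   = 10.7666 Hz

10.7666 Hz


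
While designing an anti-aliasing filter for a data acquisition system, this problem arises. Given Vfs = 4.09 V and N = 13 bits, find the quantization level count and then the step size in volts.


Step 1 — number of quantization levels:
L = 2^N = 2^13 = 8192

Step 2 — LSB step size:
delta = Vfs / L
      = 4.09 / 8192
      = 0.00049927 V

Levels = 8192; step size = 0.00049927 V


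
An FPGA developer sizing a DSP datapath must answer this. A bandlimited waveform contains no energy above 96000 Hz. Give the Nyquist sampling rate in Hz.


The Nyquist rate is twice the maximum frequency component.
fs_min = 2 * fmax
      = 2 * 96000
      = 192000 Hz

192000


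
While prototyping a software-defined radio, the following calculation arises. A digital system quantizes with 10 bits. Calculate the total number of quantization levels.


Number of quantization levels = 2^N
= 2^10
= 1024

1024


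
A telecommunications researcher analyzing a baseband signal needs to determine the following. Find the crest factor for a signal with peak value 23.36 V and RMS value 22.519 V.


Crest factor is the ratio of peak to RMS:
CF = V_peak / V_rms
   = 23.36 / 22.519
   = 1.0373

1.0373


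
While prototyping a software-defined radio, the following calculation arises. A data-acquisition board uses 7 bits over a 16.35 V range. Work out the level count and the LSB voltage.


Step 1 — number of quantization levels:
L = 2^N = 2^7 = 128

Step 2 — LSB step size:
delta = Vfs / L
      = 16.35 / 128
      = 0.12773438 V

Levels = 128; step size = 0.12773438 V


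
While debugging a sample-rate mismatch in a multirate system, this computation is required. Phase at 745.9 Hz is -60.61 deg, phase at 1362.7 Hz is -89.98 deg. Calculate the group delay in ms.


Group delay from phase difference:
tau = -d(phi)/d(omega)
d(phi) = -29.37 deg = -0.512603 rad
d(omega) = 2*pi*(1362.7 - 745.9) = 3875.4687 rad/s
tau = -(-0.512603) / 3875.4687
    = 0.1323 ms

0.1323 ms


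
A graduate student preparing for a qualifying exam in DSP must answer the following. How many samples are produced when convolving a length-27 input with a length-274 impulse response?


Linear convolution output length:
L = N + M - 1
  = 27 + 274 - 1
  = 300 samples

300


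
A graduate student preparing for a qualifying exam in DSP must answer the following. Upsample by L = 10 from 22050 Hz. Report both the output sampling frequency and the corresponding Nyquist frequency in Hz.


Step 1 — output sample rate after interpolation by L:
fs_out = L * fs_in = 10 * 22050 = 220500 Hz

Step 2 — Nyquist frequency of the output stream:
f_Nyq = fs_out / 2 = 220500 / 2 = 110250.0 Hz

fs_out = 220500 Hz; f_Nyquist = 110250.0 Hz


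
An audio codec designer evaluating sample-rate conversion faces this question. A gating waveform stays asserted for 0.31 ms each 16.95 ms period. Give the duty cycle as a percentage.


Duty cycle as a percentage:
DC = (t_on / T) * 100
   = (0.31 / 16.95) * 100
   = 0.018289 * 100
   = 1.83 %

1.83 %


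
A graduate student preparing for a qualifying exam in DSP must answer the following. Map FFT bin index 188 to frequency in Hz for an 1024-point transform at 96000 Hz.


Frequency of DFT bin k:
f_k = k * fs / N
    = 188 * 96000 / 1024
    = 18048000 / 1024
    = 17625.0 Hz

17625.0 Hz


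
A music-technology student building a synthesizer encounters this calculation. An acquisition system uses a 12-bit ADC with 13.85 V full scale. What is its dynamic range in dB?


Dynamic range from full-scale to LSB:
V_min = V_max / 2^bits = 13.85 / 2^12
DR = 20 * log10(V_max / V_min)
   = 20 * log10(2^12)
   = 20 * 12 * log10(2)
   = 72.25 dB

72.25 dB


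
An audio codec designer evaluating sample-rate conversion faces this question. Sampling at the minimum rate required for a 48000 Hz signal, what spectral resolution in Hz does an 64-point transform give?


Step 1 — Nyquist sampling rate:
fs = 2 * fmax = 2 * 48000 = 96000 Hz

Step 2 — DFT bin spacing:
df = fs / N = 96000 / 64 = 1500.0 Hz

1500.0 Hz


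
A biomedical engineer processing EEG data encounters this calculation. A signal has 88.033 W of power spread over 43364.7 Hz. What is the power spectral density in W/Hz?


Power spectral density:
PSD = P / BW
    = 88.033 / 43364.7
    = 0.00203006 W/Hz

0.00203006 W/Hz


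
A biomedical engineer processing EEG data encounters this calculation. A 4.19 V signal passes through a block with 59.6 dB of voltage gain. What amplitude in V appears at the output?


Output voltage from dB gain:
V_out = V_in * 10^(gain_dB / 20)
      = 4.19 * 10^(59.6 / 20)
      = 4.19 * 954.992586
      = 4001.4189 V

4001.4189 V


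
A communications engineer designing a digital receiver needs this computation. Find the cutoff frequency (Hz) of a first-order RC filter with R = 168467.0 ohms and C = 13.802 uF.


Cutoff frequency of a first-order RC filter:
fc = 1 / (2 * pi * R * C)
C = 13.802 uF = 1.3802e-05 F
fc = 1 / (2 * pi * 168467.0 * 1.3802e-05)
   = 1 / 14.609546450954
   = 0.068448 Hz

0.068448 Hz


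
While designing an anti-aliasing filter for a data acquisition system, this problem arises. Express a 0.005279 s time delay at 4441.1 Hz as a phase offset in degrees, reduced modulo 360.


Phase shift from frequency and time delay:
phi = 360 * f * t_delay
    = 360 * 4441.1 * 0.005279
    = 8440.04 degrees
    mod 360 = 160.04 degrees

160.04 degrees


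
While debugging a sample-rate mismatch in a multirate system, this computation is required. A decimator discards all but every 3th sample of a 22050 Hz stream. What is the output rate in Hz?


Decimation reduces the sample rate:
fs_out = fs_in / M
       = 22050 / 3
       = 7350.0 Hz

7350.0 Hz


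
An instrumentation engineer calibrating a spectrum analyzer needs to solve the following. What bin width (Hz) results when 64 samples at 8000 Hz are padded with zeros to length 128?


Frequency resolution after zero-padding:
N_padded = 64 * 2 = 128
df = fs / N_padded
   = 8000 / 128
   = 62.5 Hz

62.5 Hz


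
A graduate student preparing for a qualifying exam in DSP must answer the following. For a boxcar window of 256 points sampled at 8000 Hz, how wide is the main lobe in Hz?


Main lobe width for a rectangular window:
Width = 2 * fs / N
      = 2 * 8000 / 256
      = 16000 / 256
      = 62.5 Hz

62.5 Hz


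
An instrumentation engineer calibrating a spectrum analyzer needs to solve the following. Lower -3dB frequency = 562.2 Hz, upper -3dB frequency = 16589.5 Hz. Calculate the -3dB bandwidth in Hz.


Bandwidth is the difference of -3dB frequencies:
BW = f_high - f_low
   = 16589.5 - 562.2
   = 16027.3 Hz

16027.3 Hz


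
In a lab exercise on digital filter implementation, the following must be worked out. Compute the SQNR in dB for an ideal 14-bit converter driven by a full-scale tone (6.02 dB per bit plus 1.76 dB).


Theoretical SNR for a full-scale sinusoid:
SNR = 6.02 * N + 1.76
    = 6.02 * 14 + 1.76
    = 84.28 + 1.76
    = 86.04 dB

86.04 dB


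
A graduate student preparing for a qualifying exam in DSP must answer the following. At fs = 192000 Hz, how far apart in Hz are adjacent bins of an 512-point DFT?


DFT frequency resolution:
df = fs / N
   = 192000 / 512
   = 375.0 Hz

375.0 Hz


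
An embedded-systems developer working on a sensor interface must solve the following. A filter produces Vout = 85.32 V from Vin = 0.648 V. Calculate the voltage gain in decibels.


Voltage gain in dB:
G = 20 * log10(Vout / Vin)
  = 20 * log10(85.32 / 0.648)
  = 20 * log10(131.666667)
  = 20 * 2.119476
  = 42.39 dB

42.39 dB


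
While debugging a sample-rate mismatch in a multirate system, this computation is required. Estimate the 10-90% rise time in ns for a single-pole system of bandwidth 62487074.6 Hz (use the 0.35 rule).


Rise time from bandwidth relationship:
tr = 0.35 / BW
   = 0.35 / 62487074.6
   = 5.601158355e-09 s
   = 5.6012 ns

5.6012 ns


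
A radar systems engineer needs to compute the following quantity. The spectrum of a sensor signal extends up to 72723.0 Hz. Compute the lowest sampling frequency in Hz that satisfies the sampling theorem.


The Nyquist rate is twice the maximum frequency component.
fs_min = 2 * fmax
      = 2 * 72723.0
      = 145446.0 Hz

145446.0


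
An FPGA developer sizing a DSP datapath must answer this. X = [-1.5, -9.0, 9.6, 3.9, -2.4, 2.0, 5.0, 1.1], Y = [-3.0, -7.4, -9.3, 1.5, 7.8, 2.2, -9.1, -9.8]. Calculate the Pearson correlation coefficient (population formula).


Pearson correlation coefficient (population):
r = cov(X,Y) / (std(X) * std(Y))
Mean X = 1.0875, Mean Y = -3.3875
Cov(X,Y) = -6.682344
Std(X) = 5.209711, Std(Y) = 6.17686
r = -0.2077

-0.2077


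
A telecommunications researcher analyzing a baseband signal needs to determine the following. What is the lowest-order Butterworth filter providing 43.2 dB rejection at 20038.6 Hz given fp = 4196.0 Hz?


Butterworth filter order formula:
n = log10(10^(A/10) - 1) / (2 * log10(f_stop/f_pass))
10^(43.2/10) - 1 = 20891.9613
f_stop/f_pass = 20038.6 / 4196.0 = 4.7756
n = 3.181 -> ceil = 4

4


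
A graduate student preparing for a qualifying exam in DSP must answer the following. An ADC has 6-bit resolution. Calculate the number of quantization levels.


Number of quantization levels = 2^N
= 2^6
= 64

64


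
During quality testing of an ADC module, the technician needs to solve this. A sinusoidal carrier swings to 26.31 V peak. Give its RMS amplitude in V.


RMS voltage for a sinusoidal waveform:
V_rms = V_peak / sqrt(2)
      = 26.31 / 1.414214
      = 18.604 V

18.604 V


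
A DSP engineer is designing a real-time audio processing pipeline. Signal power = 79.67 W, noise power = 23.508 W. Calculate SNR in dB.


SNR in decibels:
SNR = 10 * log10(Ps / Pn)
    = 10 * log10(79.67 / 23.508)
    = 10 * log10(3.3891)
    = 10 * 0.5301
    = 5.3 dB

5.3 dB


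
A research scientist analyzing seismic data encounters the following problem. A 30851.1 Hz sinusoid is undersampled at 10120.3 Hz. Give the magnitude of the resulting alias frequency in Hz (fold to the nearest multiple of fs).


Compute the nearest integer multiple of fs to the signal:
n = round(30851.1 / 10120.3) = 3
f_alias = |30851.1 - 3 * 10120.3|
        = |30851.1 - 30360.9|
        = 490.2 Hz

490.2


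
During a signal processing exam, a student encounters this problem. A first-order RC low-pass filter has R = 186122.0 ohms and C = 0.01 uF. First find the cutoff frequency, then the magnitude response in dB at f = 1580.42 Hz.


Step 1 — cutoff frequency:
fc = 1 / (2*pi*R*C)
C = 0.01 uF = 1e-08 F
fc = 1 / (2*pi*186122.0*1e-08)
   = 85.5111 Hz

Step 2 — magnitude at f = 1580.42 Hz:
|H(f)| = 1 / sqrt(1 + (f/fc)^2)
f/fc = 1580.42 / 85.5111 = 18.482045
|H| = 1 / sqrt(1 + 341.585987) = 0.0540275
|H|_dB = 20*log10(0.0540275) = -25.35 dB

fc = 85.5111 Hz; |H(1580.42 Hz)| = -25.35 dB


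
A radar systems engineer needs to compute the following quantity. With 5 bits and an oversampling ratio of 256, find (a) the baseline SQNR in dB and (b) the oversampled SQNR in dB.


Step 1 — baseline SQNR at Nyquist:
SQNR_base = 6.02*N + 1.76
          = 6.02*5 + 1.76
          = 31.86 dB

Step 2 — oversampling processing gain:
G = 10*log10(OSR) = 10*log10(256) = 24.08 dB

Step 3 — total:
SQNR_total = 31.86 + 24.08 = 55.94 dB

Base SQNR = 31.86 dB; oversampled SQNR = 55.94 dB


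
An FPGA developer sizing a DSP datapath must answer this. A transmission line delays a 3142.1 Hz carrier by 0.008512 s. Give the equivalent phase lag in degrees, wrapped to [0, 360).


Phase shift from frequency and time delay:
phi = 360 * f * t_delay
    = 360 * 3142.1 * 0.008512
    = 9628.4 degrees
    mod 360 = 268.4 degrees

268.4 degrees


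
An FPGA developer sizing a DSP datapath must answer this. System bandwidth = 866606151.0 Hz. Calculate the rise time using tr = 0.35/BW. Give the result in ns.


Rise time from bandwidth relationship:
tr = 0.35 / BW
   = 0.35 / 866606151.0
   = 4.038743547e-10 s
   = 0.4039 ns

0.4039 ns


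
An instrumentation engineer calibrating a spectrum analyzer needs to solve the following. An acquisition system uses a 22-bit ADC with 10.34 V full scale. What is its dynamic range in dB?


Dynamic range from full-scale to LSB:
V_min = V_max / 2^bits = 10.34 / 2^22
DR = 20 * log10(V_max / V_min)
   = 20 * log10(2^22)
   = 20 * 22 * log10(2)
   = 132.45 dB

132.45 dB


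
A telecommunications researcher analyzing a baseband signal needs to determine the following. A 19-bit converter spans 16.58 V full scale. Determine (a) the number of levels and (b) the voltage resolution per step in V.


Step 1 — number of quantization levels:
L = 2^N = 2^19 = 524288

Step 2 — LSB step size:
delta = Vfs / L
      = 16.58 / 524288
      = 3.162e-05 V

Levels = 524288; step size = 3.162e-05 V


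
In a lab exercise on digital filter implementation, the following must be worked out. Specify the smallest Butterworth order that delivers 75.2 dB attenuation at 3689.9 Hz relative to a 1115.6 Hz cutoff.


Butterworth filter order formula:
n = log10(10^(A/10) - 1) / (2 * log10(f_stop/f_pass))
10^(75.2/10) - 1 = 33113111.1483
f_stop/f_pass = 3689.9 / 1115.6 = 3.3075
n = 7.2376 -> ceil = 8

8


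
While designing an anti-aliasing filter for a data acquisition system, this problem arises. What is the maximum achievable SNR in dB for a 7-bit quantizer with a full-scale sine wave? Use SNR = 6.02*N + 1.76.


Theoretical SNR for a full-scale sinusoid:
SNR = 6.02 * N + 1.76
    = 6.02 * 7 + 1.76
    = 42.14 + 1.76
    = 43.9 dB

43.9 dB


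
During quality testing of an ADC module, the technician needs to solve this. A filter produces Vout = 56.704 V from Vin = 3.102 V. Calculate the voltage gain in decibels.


Voltage gain in dB:
G = 20 * log10(Vout / Vin)
  = 20 * log10(56.704 / 3.102)
  = 20 * log10(18.279819)
  = 20 * 1.261972
  = 25.24 dB

25.24 dB


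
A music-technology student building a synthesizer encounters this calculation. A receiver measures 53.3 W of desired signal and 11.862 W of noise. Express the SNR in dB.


SNR in decibels:
SNR = 10 * log10(Ps / Pn)
    = 10 * log10(53.3 / 11.862)
    = 10 * log10(4.4933)
    = 10 * 0.6526
    = 6.53 dB

6.53 dB


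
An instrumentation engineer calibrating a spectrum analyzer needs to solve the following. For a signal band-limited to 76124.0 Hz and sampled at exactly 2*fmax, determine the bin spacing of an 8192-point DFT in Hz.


Step 1 — Nyquist sampling rate:
fs = 2 * fmax = 2 * 76124.0 = 152248.0 Hz

Step 2 — DFT bin spacing:
df = fs / N = 152248.0 / 8192 = 18.585 Hz

18.585 Hz


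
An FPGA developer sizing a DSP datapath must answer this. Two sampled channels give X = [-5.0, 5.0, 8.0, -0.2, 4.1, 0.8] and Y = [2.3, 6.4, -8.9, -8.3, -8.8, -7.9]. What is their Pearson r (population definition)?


Pearson correlation coefficient (population):
r = cov(X,Y) / (std(X) * std(Y))
Mean X = 2.1167, Mean Y = -4.2
Cov(X,Y) = -6.35
Std(X) = 4.175491, Std(Y) = 6.169279
r = -0.2465

-0.2465


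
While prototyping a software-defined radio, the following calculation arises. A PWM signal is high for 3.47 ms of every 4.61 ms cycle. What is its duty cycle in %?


Duty cycle as a percentage:
DC = (t_on / T) * 100
   = (3.47 / 4.61) * 100
   = 0.752711 * 100
   = 75.27 %

75.27 %


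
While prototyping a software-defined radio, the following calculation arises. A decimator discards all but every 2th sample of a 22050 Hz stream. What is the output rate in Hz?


Decimation reduces the sample rate:
fs_out = fs_in / M
       = 22050 / 2
       = 11025.0 Hz

11025.0 Hz


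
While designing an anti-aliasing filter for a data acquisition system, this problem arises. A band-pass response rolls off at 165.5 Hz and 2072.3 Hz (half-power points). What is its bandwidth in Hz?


Bandwidth is the difference of -3dB frequencies:
BW = f_high - f_low
   = 2072.3 - 165.5
   = 1906.8 Hz

1906.8 Hz


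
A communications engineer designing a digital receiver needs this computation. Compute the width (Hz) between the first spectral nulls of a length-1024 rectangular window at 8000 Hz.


Main lobe width for a rectangular window:
Width = 2 * fs / N
      = 2 * 8000 / 1024
      = 16000 / 1024
      = 15.625 Hz

15.625 Hz


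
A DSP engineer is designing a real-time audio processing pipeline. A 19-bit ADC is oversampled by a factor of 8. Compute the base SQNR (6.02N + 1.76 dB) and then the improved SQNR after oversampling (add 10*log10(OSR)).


Step 1 — baseline SQNR at Nyquist:
SQNR_base = 6.02*N + 1.76
          = 6.02*19 + 1.76
          = 116.14 dB

Step 2 — oversampling processing gain:
G = 10*log10(OSR) = 10*log10(8) = 9.03 dB

Step 3 — total:
SQNR_total = 116.14 + 9.03 = 125.17 dB

Base SQNR = 116.14 dB; oversampled SQNR = 125.17 dB


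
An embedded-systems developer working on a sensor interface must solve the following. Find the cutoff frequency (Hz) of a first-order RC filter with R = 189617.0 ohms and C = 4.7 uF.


Cutoff frequency of a first-order RC filter:
fc = 1 / (2 * pi * R * C)
C = 4.7 uF = 4.7e-06 F
fc = 1 / (2 * pi * 189617.0 * 4.7e-06)
   = 1 / 5.5995741174399
   = 0.178585 Hz

0.178585 Hz


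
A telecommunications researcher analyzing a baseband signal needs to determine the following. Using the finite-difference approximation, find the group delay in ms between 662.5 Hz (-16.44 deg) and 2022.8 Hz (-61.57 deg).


Group delay from phase difference:
tau = -d(phi)/d(omega)
d(phi) = -45.13 deg = -0.787667 rad
d(omega) = 2*pi*(2022.8 - 662.5) = 8547.017 rad/s
tau = -(-0.787667) / 8547.017
    = 0.0922 ms

0.0922 ms


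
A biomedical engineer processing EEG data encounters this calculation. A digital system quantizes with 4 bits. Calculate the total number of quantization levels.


Number of quantization levels = 2^N
= 2^4
= 16

16


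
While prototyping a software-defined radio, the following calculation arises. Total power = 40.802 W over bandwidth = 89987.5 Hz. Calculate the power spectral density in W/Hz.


Power spectral density:
PSD = P / BW
    = 40.802 / 89987.5
    = 0.00045342 W/Hz

0.00045342 W/Hz


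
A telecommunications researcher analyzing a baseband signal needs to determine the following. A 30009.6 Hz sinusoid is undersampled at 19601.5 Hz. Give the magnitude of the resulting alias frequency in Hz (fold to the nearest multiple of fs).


Compute the nearest integer multiple of fs to the signal:
n = round(30009.6 / 19601.5) = 2
f_alias = |30009.6 - 2 * 19601.5|
        = |30009.6 - 39203.0|
        = 9193.4 Hz

9193.4


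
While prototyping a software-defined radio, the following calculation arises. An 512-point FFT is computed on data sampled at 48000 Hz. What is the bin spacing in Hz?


DFT frequency resolution:
df = fs / N
   = 48000 / 512
   = 93.75 Hz

93.75 Hz


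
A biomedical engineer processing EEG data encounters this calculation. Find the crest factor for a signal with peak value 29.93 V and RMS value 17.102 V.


Crest factor is the ratio of peak to RMS:
CF = V_peak / V_rms
   = 29.93 / 17.102
   = 1.7501

1.7501


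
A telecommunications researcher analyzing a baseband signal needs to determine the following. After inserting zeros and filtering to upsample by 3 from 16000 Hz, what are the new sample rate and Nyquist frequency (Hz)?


Step 1 — output sample rate after interpolation by L:
fs_out = L * fs_in = 3 * 16000 = 48000 Hz

Step 2 — Nyquist frequency of the output stream:
f_Nyq = fs_out / 2 = 48000 / 2 = 24000.0 Hz

fs_out = 48000 Hz; f_Nyquist = 24000.0 Hz


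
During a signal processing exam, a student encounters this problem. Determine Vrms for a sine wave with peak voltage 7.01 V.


RMS voltage for a sinusoidal waveform:
V_rms = V_peak / sqrt(2)
      = 7.01 / 1.414214
      = 4.957 V

4.957 V


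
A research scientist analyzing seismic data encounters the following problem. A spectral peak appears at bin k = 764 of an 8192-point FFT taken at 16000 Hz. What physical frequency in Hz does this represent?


Frequency of DFT bin k:
f_k = k * fs / N
    = 764 * 16000 / 8192
    = 12224000 / 8192
    = 1492.188 Hz

1492.188 Hz


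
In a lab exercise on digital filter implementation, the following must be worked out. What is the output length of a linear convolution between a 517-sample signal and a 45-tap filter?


Linear convolution output length:
L = N + M - 1
  = 517 + 45 - 1
  = 561 samples

561


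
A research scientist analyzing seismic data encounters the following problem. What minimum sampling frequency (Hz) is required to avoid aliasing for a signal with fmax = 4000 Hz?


The Nyquist rate is twice the maximum frequency component.
fs_min = 2 * fmax
      = 2 * 4000
      = 8000 Hz

8000


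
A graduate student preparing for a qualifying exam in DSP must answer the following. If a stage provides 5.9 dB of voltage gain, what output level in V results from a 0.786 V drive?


Output voltage from dB gain:
V_out = V_in * 10^(gain_dB / 20)
      = 0.786 * 10^(5.9 / 20)
      = 0.786 * 1.972423
      = 1.5503 V

1.5503 V


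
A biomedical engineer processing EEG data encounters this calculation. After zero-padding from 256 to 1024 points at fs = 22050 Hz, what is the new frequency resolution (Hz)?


Frequency resolution after zero-padding:
N_padded = 256 * 4 = 1024
df = fs / N_padded
   = 22050 / 1024
   = 21.5332 Hz

21.5332 Hz


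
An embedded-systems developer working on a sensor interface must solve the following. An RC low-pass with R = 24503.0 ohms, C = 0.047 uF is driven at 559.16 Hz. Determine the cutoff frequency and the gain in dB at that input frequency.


Step 1 — cutoff frequency:
fc = 1 / (2*pi*R*C)
C = 0.047 uF = 4.7e-08 F
fc = 1 / (2*pi*24503.0*4.7e-08)
   = 138.198 Hz

Step 2 — magnitude at f = 559.16 Hz:
|H(f)| = 1 / sqrt(1 + (f/fc)^2)
f/fc = 559.16 / 138.198 = 4.046079
|H| = 1 / sqrt(1 + 16.370755) = 0.2399334
|H|_dB = 20*log10(0.2399334) = -12.4 dB

fc = 138.198 Hz; |H(559.16 Hz)| = -12.4 dB


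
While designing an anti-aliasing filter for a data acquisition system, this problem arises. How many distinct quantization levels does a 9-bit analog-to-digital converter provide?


Number of quantization levels = 2^N
= 2^9
= 512

512


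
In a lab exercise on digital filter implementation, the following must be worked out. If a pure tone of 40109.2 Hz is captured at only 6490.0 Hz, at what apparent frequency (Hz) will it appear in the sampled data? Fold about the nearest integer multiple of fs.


Compute the nearest integer multiple of fs to the signal:
n = round(40109.2 / 6490.0) = 6
f_alias = |40109.2 - 6 * 6490.0|
        = |40109.2 - 38940.0|
        = 1169.2 Hz

1169.2


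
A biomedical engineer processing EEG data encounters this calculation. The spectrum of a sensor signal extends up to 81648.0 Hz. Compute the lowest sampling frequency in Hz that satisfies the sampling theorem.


The Nyquist rate is twice the maximum frequency component.
fs_min = 2 * fmax
      = 2 * 81648.0
      = 163296.0 Hz

163296.0


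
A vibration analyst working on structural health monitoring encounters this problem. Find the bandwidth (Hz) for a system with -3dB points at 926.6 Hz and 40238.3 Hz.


Bandwidth is the difference of -3dB frequencies:
BW = f_high - f_low
   = 40238.3 - 926.6
   = 39311.7 Hz

39311.7 Hz


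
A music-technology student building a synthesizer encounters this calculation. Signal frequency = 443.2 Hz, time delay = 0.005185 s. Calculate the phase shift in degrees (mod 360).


Phase shift from frequency and time delay:
phi = 360 * f * t_delay
    = 360 * 443.2 * 0.005185
    = 827.28 degrees
    mod 360 = 107.28 degrees

107.28 degrees


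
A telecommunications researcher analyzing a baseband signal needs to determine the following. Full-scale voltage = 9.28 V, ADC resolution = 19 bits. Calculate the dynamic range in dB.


Dynamic range from full-scale to LSB:
V_min = V_max / 2^bits = 9.28 / 2^19
DR = 20 * log10(V_max / V_min)
   = 20 * log10(2^19)
   = 20 * 19 * log10(2)
   = 114.39 dB

114.39 dB


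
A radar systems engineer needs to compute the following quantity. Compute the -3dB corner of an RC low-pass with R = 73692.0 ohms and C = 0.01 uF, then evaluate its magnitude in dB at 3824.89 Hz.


Step 1 — cutoff frequency:
fc = 1 / (2*pi*R*C)
C = 0.01 uF = 1e-08 F
fc = 1 / (2*pi*73692.0*1e-08)
   = 215.973 Hz

Step 2 — magnitude at f = 3824.89 Hz:
|H(f)| = 1 / sqrt(1 + (f/fc)^2)
f/fc = 3824.89 / 215.973 = 17.710038
|H| = 1 / sqrt(1 + 313.645446) = 0.0563754
|H|_dB = 20*log10(0.0563754) = -24.98 dB

fc = 215.973 Hz; |H(3824.89 Hz)| = -24.98 dB


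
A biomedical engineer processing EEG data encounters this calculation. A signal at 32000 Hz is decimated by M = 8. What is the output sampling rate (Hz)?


Decimation reduces the sample rate:
fs_out = fs_in / M
       = 32000 / 8
       = 4000.0 Hz

4000.0 Hz


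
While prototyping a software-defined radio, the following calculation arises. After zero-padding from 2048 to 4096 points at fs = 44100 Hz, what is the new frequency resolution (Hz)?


Frequency resolution after zero-padding:
N_padded = 2048 * 2 = 4096
df = fs / N_padded
   = 44100 / 4096
   = 10.7666 Hz

10.7666 Hz


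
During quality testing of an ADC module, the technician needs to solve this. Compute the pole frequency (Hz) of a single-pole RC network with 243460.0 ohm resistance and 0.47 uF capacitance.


Cutoff frequency of a first-order RC filter:
fc = 1 / (2 * pi * R * C)
C = 0.47 uF = 4.7e-07 F
fc = 1 / (2 * pi * 243460.0 * 4.7e-07)
   = 1 / 0.71896101859639
   = 1.390896 Hz

1.390896 Hz


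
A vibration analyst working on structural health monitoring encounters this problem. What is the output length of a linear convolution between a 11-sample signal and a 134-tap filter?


Linear convolution output length:
L = N + M - 1
  = 11 + 134 - 1
  = 144 samples

144


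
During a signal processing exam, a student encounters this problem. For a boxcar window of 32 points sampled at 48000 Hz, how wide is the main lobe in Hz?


Main lobe width for a rectangular window:
Width = 2 * fs / N
      = 2 * 48000 / 32
      = 96000 / 32
      = 3000.0 Hz

3000.0 Hz


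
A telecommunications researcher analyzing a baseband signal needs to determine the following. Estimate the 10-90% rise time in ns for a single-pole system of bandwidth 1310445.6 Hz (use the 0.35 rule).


Rise time from bandwidth relationship:
tr = 0.35 / BW
   = 0.35 / 1310445.6
   = 2.670847229e-07 s
   = 267.0847 ns

267.0847 ns


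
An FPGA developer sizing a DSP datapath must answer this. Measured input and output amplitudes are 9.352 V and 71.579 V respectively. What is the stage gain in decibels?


Voltage gain in dB:
G = 20 * log10(Vout / Vin)
  = 20 * log10(71.579 / 9.352)
  = 20 * log10(7.653871)
  = 20 * 0.883881
  = 17.68 dB

17.68 dB


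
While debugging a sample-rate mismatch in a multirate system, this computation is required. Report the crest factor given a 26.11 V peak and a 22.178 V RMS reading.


Crest factor is the ratio of peak to RMS:
CF = V_peak / V_rms
   = 26.11 / 22.178
   = 1.1773

1.1773


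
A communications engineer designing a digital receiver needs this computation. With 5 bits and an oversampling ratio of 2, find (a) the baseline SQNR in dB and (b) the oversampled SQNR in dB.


Step 1 — baseline SQNR at Nyquist:
SQNR_base = 6.02*N + 1.76
          = 6.02*5 + 1.76
          = 31.86 dB

Step 2 — oversampling processing gain:
G = 10*log10(OSR) = 10*log10(2) = 3.01 dB

Step 3 — total:
SQNR_total = 31.86 + 3.01 = 34.87 dB

Base SQNR = 31.86 dB; oversampled SQNR = 34.87 dB


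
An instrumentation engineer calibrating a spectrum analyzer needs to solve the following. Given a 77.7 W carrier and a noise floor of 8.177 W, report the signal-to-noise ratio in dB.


SNR in decibels:
SNR = 10 * log10(Ps / Pn)
    = 10 * log10(77.7 / 8.177)
    = 10 * log10(9.5023)
    = 10 * 0.9778
    = 9.78 dB

9.78 dB


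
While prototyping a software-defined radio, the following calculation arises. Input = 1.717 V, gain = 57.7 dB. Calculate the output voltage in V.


Output voltage from dB gain:
V_out = V_in * 10^(gain_dB / 20)
      = 1.717 * 10^(57.7 / 20)
      = 1.717 * 767.361489
      = 1317.5597 V

1317.5597 V


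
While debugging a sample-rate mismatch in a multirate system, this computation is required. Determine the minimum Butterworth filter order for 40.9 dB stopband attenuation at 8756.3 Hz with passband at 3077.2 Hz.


Butterworth filter order formula:
n = log10(10^(A/10) - 1) / (2 * log10(f_stop/f_pass))
10^(40.9/10) - 1 = 12301.6877
f_stop/f_pass = 8756.3 / 3077.2 = 2.8455
n = 4.5027 -> ceil = 5

5


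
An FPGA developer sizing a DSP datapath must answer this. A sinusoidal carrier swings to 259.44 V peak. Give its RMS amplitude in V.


RMS voltage for a sinusoidal waveform:
V_rms = V_peak / sqrt(2)
      = 259.44 / 1.414214
      = 183.452 V

183.452 V


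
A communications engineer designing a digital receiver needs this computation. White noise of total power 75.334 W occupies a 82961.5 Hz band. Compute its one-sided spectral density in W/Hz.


Power spectral density:
PSD = P / BW
    = 75.334 / 82961.5
    = 0.00090806 W/Hz

0.00090806 W/Hz


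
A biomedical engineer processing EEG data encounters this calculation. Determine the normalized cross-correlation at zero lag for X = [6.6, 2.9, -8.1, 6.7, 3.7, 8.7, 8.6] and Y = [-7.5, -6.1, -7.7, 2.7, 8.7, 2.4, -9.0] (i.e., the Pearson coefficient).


Pearson correlation coefficient (population):
r = cov(X,Y) / (std(X) * std(Y))
Mean X = 4.1571, Mean Y = -2.3571
Cov(X,Y) = 8.21898
Std(X) = 5.409478, Std(Y) = 6.365051
r = 0.2387

0.2387


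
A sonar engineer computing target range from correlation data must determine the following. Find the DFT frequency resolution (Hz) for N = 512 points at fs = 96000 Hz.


DFT frequency resolution:
df = fs / N
   = 96000 / 512
   = 187.5 Hz

187.5 Hz


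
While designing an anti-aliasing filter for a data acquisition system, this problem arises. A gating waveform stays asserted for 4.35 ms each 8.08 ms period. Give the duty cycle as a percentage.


Duty cycle as a percentage:
DC = (t_on / T) * 100
   = (4.35 / 8.08) * 100
   = 0.538366 * 100
   = 53.84 %

53.84 %


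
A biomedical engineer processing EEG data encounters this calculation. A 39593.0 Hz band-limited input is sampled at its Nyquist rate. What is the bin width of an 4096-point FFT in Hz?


Step 1 — Nyquist sampling rate:
fs = 2 * fmax = 2 * 39593.0 = 79186.0 Hz

Step 2 — DFT bin spacing:
df = fs / N = 79186.0 / 4096 = 19.3325 Hz

19.3325 Hz


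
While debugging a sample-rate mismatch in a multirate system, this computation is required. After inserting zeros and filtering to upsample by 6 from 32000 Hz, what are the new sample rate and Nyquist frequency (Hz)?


Step 1 — output sample rate after interpolation by L:
fs_out = L * fs_in = 6 * 32000 = 192000 Hz

Step 2 — Nyquist frequency of the output stream:
f_Nyq = fs_out / 2 = 192000 / 2 = 96000.0 Hz

fs_out = 192000 Hz; f_Nyquist = 96000.0 Hz


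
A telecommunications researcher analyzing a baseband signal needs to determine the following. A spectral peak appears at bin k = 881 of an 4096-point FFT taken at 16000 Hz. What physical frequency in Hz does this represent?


Frequency of DFT bin k:
f_k = k * fs / N
    = 881 * 16000 / 4096
    = 14096000 / 4096
    = 3441.406 Hz

3441.406 Hz


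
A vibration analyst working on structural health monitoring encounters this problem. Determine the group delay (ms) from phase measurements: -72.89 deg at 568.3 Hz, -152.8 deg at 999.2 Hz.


Group delay from phase difference:
tau = -d(phi)/d(omega)
d(phi) = -79.91 deg = -1.394693 rad
d(omega) = 2*pi*(999.2 - 568.3) = 2707.4245 rad/s
tau = -(-1.394693) / 2707.4245
    = 0.5151 ms

0.5151 ms


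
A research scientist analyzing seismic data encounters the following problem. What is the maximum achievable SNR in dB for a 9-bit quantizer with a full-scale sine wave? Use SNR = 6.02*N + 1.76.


Theoretical SNR for a full-scale sinusoid:
SNR = 6.02 * N + 1.76
    = 6.02 * 9 + 1.76
    = 54.18 + 1.76
    = 55.94 dB

55.94 dB


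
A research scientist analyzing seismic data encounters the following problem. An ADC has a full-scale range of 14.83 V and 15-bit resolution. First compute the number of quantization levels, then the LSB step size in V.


Step 1 — number of quantization levels:
L = 2^N = 2^15 = 32768

Step 2 — LSB step size:
delta = Vfs / L
      = 14.83 / 32768
      = 0.00045258 V

Levels = 32768; step size = 0.00045258 V


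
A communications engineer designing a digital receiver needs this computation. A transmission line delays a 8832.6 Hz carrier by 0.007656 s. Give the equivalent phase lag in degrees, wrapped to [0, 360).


Phase shift from frequency and time delay:
phi = 360 * f * t_delay
    = 360 * 8832.6 * 0.007656
    = 24344.06 degrees
    mod 360 = 224.06 degrees

224.06 degrees


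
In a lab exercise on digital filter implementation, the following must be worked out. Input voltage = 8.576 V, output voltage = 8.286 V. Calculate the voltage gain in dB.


Voltage gain in dB:
G = 20 * log10(Vout / Vin)
  = 20 * log10(8.286 / 8.576)
  = 20 * log10(0.966185)
  = 20 * -0.01494
  = -0.3 dB

-0.3 dB


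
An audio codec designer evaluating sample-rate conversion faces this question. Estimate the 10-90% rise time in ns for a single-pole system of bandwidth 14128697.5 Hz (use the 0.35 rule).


Rise time from bandwidth relationship:
tr = 0.35 / BW
   = 0.35 / 14128697.5
   = 2.477227643e-08 s
   = 24.7723 ns

24.7723 ns


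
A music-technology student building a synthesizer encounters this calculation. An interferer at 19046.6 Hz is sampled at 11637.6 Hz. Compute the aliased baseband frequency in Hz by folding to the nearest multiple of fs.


Compute the nearest integer multiple of fs to the signal:
n = round(19046.6 / 11637.6) = 2
f_alias = |19046.6 - 2 * 11637.6|
        = |19046.6 - 23275.2|
        = 4228.6 Hz

4228.6


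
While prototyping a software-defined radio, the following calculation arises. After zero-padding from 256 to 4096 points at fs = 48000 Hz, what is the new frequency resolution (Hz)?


Frequency resolution after zero-padding:
N_padded = 256 * 16 = 4096
df = fs / N_padded
   = 48000 / 4096
   = 11.7188 Hz

11.7188 Hz


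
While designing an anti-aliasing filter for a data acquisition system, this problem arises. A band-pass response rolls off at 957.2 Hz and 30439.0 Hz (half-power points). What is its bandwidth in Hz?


Bandwidth is the difference of -3dB frequencies:
BW = f_high - f_low
   = 30439.0 - 957.2
   = 29481.8 Hz

29481.8 Hz


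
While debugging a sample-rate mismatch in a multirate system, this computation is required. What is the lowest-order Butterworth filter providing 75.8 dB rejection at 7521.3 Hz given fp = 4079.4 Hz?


Butterworth filter order formula:
n = log10(10^(A/10) - 1) / (2 * log10(f_stop/f_pass))
10^(75.8/10) - 1 = 38018938.6321
f_stop/f_pass = 7521.3 / 4079.4 = 1.8437
n = 14.2644 -> ceil = 15

15


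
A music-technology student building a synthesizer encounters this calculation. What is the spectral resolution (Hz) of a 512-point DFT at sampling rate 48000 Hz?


DFT frequency resolution:
df = fs / N
   = 48000 / 512
   = 93.75 Hz

93.75 Hz


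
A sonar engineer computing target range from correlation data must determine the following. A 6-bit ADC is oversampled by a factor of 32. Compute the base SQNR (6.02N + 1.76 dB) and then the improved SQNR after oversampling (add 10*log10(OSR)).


Step 1 — baseline SQNR at Nyquist:
SQNR_base = 6.02*N + 1.76
          = 6.02*6 + 1.76
          = 37.88 dB

Step 2 — oversampling processing gain:
G = 10*log10(OSR) = 10*log10(32) = 15.05 dB

Step 3 — total:
SQNR_total = 37.88 + 15.05 = 52.93 dB

Base SQNR = 37.88 dB; oversampled SQNR = 52.93 dB


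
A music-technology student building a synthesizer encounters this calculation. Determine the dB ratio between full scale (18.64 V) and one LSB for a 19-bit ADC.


Dynamic range from full-scale to LSB:
V_min = V_max / 2^bits = 18.64 / 2^19
DR = 20 * log10(V_max / V_min)
   = 20 * log10(2^19)
   = 20 * 19 * log10(2)
   = 114.39 dB

114.39 dB


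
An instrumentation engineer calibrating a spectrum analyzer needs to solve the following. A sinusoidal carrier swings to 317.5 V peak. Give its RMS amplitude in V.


RMS voltage for a sinusoidal waveform:
V_rms = V_peak / sqrt(2)
      = 317.5 / 1.414214
      = 224.506 V

224.506 V


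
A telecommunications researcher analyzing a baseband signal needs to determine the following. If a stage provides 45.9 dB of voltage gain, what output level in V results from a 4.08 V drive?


Output voltage from dB gain:
V_out = V_in * 10^(gain_dB / 20)
      = 4.08 * 10^(45.9 / 20)
      = 4.08 * 197.242274
      = 804.7485 V

804.7485 V


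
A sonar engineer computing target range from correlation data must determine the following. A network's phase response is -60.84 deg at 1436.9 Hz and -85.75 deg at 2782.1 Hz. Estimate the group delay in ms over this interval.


Group delay from phase difference:
tau = -d(phi)/d(omega)
d(phi) = -24.91 deg = -0.434762 rad
d(omega) = 2*pi*(2782.1 - 1436.9) = 8452.1409 rad/s
tau = -(-0.434762) / 8452.1409
    = 0.0514 ms

0.0514 ms


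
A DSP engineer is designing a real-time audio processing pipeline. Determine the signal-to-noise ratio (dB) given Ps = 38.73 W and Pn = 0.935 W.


SNR in decibels:
SNR = 10 * log10(Ps / Pn)
    = 10 * log10(38.73 / 0.935)
    = 10 * log10(41.4225)
    = 10 * 1.6172
    = 16.17 dB

16.17 dB


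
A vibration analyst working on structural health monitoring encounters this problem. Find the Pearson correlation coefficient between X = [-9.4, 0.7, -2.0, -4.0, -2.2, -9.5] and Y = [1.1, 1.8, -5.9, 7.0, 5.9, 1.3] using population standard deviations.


Pearson correlation coefficient (population):
r = cov(X,Y) / (std(X) * std(Y))
Mean X = -4.4, Mean Y = 1.8667
Cov(X,Y) = -0.221667
Std(X) = 3.824918, Std(Y) = 4.160395
r = -0.0139

-0.0139


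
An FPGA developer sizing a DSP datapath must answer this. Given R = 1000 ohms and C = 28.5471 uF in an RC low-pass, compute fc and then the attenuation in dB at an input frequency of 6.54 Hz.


Step 1 — cutoff frequency:
fc = 1 / (2*pi*R*C)
C = 28.5471 uF = 2.85471e-05 F
fc = 1 / (2*pi*1000*2.85471e-05)
   = 5.57517 Hz

Step 2 — magnitude at f = 6.54 Hz:
|H(f)| = 1 / sqrt(1 + (f/fc)^2)
f/fc = 6.54 / 5.57517 = 1.173058
|H| = 1 / sqrt(1 + 1.376065) = 0.6487402
|H|_dB = 20*log10(0.6487402) = -3.76 dB

fc = 5.57517 Hz; |H(6.54 Hz)| = -3.76 dB


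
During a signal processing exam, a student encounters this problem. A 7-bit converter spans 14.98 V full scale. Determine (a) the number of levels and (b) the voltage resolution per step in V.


Step 1 — number of quantization levels:
L = 2^N = 2^7 = 128

Step 2 — LSB step size:
delta = Vfs / L
      = 14.98 / 128
      = 0.11703125 V

Levels = 128; step size = 0.11703125 V


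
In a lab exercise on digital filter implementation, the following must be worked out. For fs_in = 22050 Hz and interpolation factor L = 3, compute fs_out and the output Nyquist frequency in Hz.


Step 1 — output sample rate after interpolation by L:
fs_out = L * fs_in = 3 * 22050 = 66150 Hz

Step 2 — Nyquist frequency of the output stream:
f_Nyq = fs_out / 2 = 66150 / 2 = 33075.0 Hz

fs_out = 66150 Hz; f_Nyquist = 33075.0 Hz
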